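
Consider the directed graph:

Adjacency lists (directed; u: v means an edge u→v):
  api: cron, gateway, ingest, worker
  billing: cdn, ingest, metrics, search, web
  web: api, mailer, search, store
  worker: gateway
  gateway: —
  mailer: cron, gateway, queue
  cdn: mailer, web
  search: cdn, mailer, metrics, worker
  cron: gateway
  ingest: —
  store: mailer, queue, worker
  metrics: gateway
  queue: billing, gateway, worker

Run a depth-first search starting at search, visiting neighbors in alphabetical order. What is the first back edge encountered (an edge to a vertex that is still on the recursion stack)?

billing->cdn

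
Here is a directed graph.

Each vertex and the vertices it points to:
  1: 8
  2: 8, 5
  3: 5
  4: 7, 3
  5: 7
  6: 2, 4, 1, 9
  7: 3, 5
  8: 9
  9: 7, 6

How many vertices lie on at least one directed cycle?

8

A vertex is on a directed cycle iff it belongs to a strongly connected component of size ≥ 2 (or has a self-loop).
The vertices on cycles are {1, 2, 3, 5, 6, 7, 8, 9} — 8 in total.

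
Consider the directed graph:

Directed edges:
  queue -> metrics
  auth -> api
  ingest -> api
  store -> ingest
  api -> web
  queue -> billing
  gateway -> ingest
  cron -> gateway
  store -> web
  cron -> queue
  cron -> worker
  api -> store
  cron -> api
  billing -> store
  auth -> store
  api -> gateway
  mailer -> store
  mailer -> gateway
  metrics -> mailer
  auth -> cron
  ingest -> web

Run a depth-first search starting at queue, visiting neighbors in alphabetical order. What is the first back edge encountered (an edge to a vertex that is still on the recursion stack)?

gateway->ingest

DFS from queue (visiting neighbors in alphabetical order); mark gray on enter, black on exit:
queue gray
  billing gray
    store gray
      ingest gray
        api gray
          gateway gray
            gateway→ingest: ingest is gray → back edge
First back edge: gateway → ingest.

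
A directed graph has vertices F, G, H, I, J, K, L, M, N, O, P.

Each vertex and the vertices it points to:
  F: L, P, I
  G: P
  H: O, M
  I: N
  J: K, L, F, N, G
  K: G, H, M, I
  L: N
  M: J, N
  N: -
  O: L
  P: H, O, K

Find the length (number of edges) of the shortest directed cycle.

For each vertex v, BFS finds the shortest path from v back to v.
The shortest such closed walk is J → K → M → J, length 3.

3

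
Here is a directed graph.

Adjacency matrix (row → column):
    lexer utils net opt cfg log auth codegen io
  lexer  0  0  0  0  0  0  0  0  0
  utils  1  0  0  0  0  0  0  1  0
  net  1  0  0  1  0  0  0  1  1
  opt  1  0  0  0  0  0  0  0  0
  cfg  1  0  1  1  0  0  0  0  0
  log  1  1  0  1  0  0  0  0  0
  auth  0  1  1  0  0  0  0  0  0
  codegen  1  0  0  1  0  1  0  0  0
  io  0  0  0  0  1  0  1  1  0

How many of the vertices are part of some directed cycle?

A vertex is on a directed cycle iff it belongs to a strongly connected component of size ≥ 2 (or has a self-loop).
The vertices on cycles are {io, cfg, log, net, auth, utils, codegen} — 7 in total.

7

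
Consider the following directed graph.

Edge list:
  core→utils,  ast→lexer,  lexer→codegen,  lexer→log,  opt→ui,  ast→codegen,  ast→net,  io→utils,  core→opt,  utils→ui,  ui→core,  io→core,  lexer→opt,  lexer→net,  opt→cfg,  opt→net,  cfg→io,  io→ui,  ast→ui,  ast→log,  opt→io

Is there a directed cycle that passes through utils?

Yes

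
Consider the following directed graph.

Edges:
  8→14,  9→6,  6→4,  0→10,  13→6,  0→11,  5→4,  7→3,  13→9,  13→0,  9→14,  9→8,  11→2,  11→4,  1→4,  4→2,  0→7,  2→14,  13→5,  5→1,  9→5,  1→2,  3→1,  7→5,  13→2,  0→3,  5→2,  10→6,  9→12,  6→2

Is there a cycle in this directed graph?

No

DFS with white/gray/black marking, starting from 2:
2 gray
  14 gray
  14 black
2 black
0 gray
  10 gray
    6 gray
      6→2: 2 black — skip
      4 gray
        4→2: 2 black — skip
      4 black
    6 black
  10 black
  11 gray
    11→4: 4 black — skip
    11→2: 2 black — skip
  11 black
  7 gray
    3 gray
      1 gray
        1→4: 4 black — skip
        1→2: 2 black — skip
      1 black
    3 black
    5 gray
      5→1: 1 black — skip
      5→2: 2 black — skip
      5→4: 4 black — skip
    5 black
  7 black
  0→3: 3 black — skip
0 black
8 gray
  8→14: 14 black — skip
8 black
9 gray
  12 gray
  12 black
  9→5: 5 black — skip
  9→8: 8 black — skip
  9→6: 6 black — skip
  9→14: 14 black — skip
9 black
13 gray
  13→6: 6 black — skip
  13→5: 5 black — skip
  13→2: 2 black — skip
  13→0: 0 black — skip
  13→9: 9 black — skip
13 black
Every edge goes to a white or black vertex — no back edge, so the graph is acyclic.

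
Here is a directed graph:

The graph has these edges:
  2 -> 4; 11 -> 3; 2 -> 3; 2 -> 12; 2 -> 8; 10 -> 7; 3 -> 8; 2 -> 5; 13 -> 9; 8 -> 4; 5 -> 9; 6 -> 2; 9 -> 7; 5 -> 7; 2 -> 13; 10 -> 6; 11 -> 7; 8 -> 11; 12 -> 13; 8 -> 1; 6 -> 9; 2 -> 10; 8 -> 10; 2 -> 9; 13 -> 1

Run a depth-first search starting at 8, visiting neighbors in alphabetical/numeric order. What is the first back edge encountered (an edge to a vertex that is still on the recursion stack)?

DFS from 8 (visiting neighbors in alphabetical/numeric order); mark gray on enter, black on exit:
8 gray
  1 gray
  1 black
  4 gray
  4 black
  10 gray
    6 gray
      2 gray
        3 gray
          3→8: 8 is gray → back edge
First back edge: 3 → 8.

3->8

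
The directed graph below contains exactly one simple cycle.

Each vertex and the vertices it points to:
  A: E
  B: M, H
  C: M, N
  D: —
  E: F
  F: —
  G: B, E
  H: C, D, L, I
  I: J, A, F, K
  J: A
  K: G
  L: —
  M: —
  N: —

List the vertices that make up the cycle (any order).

B, G, H, I, K

DFS with gray/black marking from H:
H gray
  C gray
    M gray
    M black
    N gray
    N black
  C black
  D gray
  D black
  L gray
  L black
  I gray
    J gray
      A gray
        E gray
          F gray
          F black
        E black
      A black
    J black
    I→A: A black — skip
    I→F: F black — skip
    K gray
      G gray
        B gray
          B→M: M black — skip
          B→H: H is gray → back edge
Back edge closes the cycle H → I → K → G → B → H; its vertices are {B, G, H, I, K}.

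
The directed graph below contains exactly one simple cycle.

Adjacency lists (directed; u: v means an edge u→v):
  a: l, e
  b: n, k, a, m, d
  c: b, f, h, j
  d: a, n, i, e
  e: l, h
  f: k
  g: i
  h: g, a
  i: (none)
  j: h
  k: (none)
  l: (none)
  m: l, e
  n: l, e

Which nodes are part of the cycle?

a, e, h

DFS with gray/black marking from h:
h gray
  g gray
    i gray
    i black
  g black
  a gray
    l gray
    l black
    e gray
      e→l: l black — skip
      e→h: h is gray → back edge
Back edge closes the cycle h → a → e → h; its vertices are {a, e, h}.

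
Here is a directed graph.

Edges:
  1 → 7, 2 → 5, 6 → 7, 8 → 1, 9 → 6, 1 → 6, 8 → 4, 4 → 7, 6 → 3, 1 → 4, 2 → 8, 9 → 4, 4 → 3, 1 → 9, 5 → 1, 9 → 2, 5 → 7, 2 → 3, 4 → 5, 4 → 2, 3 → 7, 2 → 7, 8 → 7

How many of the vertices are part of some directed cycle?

A vertex is on a directed cycle iff it belongs to a strongly connected component of size ≥ 2 (or has a self-loop).
The vertices on cycles are {1, 2, 4, 5, 8, 9} — 6 in total.

6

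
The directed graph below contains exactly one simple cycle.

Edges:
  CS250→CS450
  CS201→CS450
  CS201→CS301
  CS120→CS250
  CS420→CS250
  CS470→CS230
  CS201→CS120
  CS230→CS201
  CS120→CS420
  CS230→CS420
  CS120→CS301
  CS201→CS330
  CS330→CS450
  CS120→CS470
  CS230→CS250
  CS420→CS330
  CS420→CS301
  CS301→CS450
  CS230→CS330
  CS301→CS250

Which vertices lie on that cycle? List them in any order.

CS120, CS201, CS230, CS470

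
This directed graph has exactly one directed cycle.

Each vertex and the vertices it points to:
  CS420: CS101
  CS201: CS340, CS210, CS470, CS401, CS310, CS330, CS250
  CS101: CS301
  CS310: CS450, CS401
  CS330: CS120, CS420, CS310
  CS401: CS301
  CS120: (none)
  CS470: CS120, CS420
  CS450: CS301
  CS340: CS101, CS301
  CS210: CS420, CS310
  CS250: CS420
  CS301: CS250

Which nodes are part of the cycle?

CS101, CS250, CS301, CS420

DFS with gray/black marking from CS250:
CS250 gray
  CS420 gray
    CS101 gray
      CS301 gray
        CS301→CS250: CS250 is gray → back edge
Back edge closes the cycle CS250 → CS420 → CS101 → CS301 → CS250; its vertices are {CS101, CS250, CS301, CS420}.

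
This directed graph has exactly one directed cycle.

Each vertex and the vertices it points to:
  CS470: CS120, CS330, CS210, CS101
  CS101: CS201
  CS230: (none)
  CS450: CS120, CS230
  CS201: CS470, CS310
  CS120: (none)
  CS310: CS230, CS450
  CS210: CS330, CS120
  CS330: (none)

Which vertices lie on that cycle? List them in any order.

CS101, CS201, CS470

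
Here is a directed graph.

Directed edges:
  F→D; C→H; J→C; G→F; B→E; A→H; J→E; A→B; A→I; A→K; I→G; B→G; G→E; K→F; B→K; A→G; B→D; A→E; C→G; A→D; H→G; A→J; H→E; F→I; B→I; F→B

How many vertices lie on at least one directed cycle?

5

A vertex is on a directed cycle iff it belongs to a strongly connected component of size ≥ 2 (or has a self-loop).
The vertices on cycles are {B, F, G, I, K} — 5 in total.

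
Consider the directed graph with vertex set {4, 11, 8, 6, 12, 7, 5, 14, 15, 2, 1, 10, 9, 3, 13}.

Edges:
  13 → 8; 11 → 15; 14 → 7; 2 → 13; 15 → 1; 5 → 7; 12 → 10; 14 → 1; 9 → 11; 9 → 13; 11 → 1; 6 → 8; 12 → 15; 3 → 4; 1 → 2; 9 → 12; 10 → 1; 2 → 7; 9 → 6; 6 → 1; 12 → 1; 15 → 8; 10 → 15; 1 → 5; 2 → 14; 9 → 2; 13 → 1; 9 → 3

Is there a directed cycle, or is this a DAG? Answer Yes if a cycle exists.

Yes

DFS with white/gray/black marking, starting from 3:
3 gray
  4 gray
  4 black
3 black
11 gray
  1 gray
    5 gray
      7 gray
      7 black
    5 black
    2 gray
      14 gray
        14→7: 7 black — skip
        14→1: 1 is gray → back edge
Back edge found, so a cycle exists: 1 → 2 → 14 → 1.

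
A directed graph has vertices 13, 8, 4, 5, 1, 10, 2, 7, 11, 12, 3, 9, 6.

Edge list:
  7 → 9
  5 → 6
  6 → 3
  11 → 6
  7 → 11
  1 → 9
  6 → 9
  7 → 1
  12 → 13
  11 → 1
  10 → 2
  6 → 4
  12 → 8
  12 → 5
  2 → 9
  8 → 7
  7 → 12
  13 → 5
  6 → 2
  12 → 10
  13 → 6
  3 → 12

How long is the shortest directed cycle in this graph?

3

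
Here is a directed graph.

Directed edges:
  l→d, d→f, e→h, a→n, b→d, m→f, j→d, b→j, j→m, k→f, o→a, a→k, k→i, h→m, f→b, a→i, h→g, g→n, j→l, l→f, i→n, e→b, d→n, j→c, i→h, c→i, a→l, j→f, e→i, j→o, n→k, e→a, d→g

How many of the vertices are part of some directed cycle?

A vertex is on a directed cycle iff it belongs to a strongly connected component of size ≥ 2 (or has a self-loop).
The vertices on cycles are {a, b, c, d, f, g, h, i, j, k, l, m, n, o} — 14 in total.

14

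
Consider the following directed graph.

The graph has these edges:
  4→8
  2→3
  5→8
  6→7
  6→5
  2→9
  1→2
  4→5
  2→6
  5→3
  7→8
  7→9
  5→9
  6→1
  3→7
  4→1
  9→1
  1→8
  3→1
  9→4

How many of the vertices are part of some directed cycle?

A vertex is on a directed cycle iff it belongs to a strongly connected component of size ≥ 2 (or has a self-loop).
The vertices on cycles are {1, 2, 3, 4, 5, 6, 7, 9} — 8 in total.

8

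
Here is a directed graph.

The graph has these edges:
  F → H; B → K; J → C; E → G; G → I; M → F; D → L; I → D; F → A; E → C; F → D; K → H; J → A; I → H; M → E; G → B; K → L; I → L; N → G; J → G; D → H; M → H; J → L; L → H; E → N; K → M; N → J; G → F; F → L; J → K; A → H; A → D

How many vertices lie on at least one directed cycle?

A vertex is on a directed cycle iff it belongs to a strongly connected component of size ≥ 2 (or has a self-loop).
The vertices on cycles are {B, E, G, J, K, M, N} — 7 in total.

7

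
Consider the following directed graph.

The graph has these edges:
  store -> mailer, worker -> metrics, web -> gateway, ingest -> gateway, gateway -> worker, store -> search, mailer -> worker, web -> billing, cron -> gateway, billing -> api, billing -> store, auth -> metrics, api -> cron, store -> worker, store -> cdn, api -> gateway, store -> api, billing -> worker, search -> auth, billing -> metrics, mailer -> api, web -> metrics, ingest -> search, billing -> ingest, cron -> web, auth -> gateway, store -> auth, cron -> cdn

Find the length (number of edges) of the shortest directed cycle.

For each vertex v, BFS finds the shortest path from v back to v.
The shortest such closed walk is billing → api → cron → web → billing, length 4.

4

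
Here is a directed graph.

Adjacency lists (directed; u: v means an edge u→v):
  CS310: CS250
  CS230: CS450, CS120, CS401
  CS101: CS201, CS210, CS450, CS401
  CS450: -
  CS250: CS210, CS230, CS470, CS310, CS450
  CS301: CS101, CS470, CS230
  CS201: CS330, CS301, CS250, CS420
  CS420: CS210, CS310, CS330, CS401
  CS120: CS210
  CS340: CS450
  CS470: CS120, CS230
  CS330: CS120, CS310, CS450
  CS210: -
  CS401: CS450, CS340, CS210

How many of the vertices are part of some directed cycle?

A vertex is on a directed cycle iff it belongs to a strongly connected component of size ≥ 2 (or has a self-loop).
The vertices on cycles are {CS101, CS201, CS250, CS301, CS310} — 5 in total.

5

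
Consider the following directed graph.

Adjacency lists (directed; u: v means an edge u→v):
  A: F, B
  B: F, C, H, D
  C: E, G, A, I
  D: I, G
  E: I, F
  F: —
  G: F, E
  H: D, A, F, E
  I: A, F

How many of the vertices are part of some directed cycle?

8

A vertex is on a directed cycle iff it belongs to a strongly connected component of size ≥ 2 (or has a self-loop).
The vertices on cycles are {A, B, C, D, E, G, H, I} — 8 in total.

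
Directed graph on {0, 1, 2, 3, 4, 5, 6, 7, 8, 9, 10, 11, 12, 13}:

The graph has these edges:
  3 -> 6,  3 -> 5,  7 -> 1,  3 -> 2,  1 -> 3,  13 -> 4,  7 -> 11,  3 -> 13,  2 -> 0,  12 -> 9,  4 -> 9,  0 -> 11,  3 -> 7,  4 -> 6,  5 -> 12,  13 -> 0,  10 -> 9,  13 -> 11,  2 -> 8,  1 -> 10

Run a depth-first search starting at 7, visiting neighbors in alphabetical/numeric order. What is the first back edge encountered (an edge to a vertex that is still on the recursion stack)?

3→7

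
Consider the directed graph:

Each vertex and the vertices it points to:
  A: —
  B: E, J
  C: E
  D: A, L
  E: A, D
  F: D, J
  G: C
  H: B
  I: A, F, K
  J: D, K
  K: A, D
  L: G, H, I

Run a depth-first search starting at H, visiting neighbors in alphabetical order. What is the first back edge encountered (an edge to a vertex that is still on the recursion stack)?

DFS from H (visiting neighbors in alphabetical order); mark gray on enter, black on exit:
H gray
  B gray
    E gray
      A gray
      A black
      D gray
        D→A: A black — skip
        L gray
          G gray
            C gray
              C→E: E is gray → back edge
First back edge: C → E.

C->E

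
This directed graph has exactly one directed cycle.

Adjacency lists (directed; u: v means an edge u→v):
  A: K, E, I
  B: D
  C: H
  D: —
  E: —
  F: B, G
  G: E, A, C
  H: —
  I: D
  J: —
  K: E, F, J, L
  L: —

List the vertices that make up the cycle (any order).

A, F, G, K

DFS with gray/black marking from F:
F gray
  B gray
    D gray
    D black
  B black
  G gray
    E gray
    E black
    A gray
      K gray
        K→E: E black — skip
        K→F: F is gray → back edge
Back edge closes the cycle F → G → A → K → F; its vertices are {A, F, G, K}.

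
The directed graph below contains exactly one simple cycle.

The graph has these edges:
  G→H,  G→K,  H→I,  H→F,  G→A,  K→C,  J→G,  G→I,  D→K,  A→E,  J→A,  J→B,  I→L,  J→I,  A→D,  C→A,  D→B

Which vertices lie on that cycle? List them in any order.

A, C, D, K

DFS with gray/black marking from A:
A gray
  E gray
  E black
  D gray
    B gray
    B black
    K gray
      C gray
        C→A: A is gray → back edge
Back edge closes the cycle A → D → K → C → A; its vertices are {A, C, D, K}.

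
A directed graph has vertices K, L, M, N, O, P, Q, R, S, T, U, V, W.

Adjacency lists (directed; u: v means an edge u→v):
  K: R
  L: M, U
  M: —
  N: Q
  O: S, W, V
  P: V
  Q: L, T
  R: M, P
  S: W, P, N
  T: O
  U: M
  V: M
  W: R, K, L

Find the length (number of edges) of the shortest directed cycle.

5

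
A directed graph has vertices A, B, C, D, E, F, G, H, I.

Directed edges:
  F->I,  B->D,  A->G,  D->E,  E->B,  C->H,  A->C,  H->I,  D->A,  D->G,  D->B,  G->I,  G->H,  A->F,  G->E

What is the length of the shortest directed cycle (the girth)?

2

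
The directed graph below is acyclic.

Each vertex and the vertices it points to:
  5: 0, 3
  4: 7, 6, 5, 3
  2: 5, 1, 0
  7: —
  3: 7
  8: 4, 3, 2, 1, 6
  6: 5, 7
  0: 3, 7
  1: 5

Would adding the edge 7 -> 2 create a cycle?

Yes

Adding 7→2 creates a cycle iff 2 can already reach 7.
Path from 2: 2 → 0 → 7.
So 2 → … → 7 → 2 is a cycle.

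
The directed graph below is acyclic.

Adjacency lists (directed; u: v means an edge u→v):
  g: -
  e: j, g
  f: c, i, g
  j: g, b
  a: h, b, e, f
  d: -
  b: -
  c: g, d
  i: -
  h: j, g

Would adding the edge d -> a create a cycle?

Adding d→a creates a cycle iff a can already reach d.
Path from a: a → f → c → d.
So a → … → d → a is a cycle.

Yes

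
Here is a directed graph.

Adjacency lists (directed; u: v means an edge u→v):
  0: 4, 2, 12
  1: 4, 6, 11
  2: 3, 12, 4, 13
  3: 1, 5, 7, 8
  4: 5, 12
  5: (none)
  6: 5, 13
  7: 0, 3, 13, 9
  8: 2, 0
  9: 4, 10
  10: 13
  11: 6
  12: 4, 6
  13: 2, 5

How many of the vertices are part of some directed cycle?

A vertex is on a directed cycle iff it belongs to a strongly connected component of size ≥ 2 (or has a self-loop).
The vertices on cycles are {0, 1, 2, 3, 4, 6, 7, 8, 9, 10, 11, 12, 13} — 13 in total.

13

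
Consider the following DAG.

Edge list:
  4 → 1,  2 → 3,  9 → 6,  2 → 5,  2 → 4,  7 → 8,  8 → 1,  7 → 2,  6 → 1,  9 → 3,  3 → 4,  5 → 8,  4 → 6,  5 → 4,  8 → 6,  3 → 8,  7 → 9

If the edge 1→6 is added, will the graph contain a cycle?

Adding 1→6 creates a cycle iff 6 can already reach 1.
Path from 6: 6 → 1.
So 6 → … → 1 → 6 is a cycle.

Yes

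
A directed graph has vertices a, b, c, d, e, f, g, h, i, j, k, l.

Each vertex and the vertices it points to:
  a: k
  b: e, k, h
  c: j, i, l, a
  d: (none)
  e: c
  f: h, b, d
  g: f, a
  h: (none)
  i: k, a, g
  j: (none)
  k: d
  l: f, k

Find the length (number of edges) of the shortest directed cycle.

For each vertex v, BFS finds the shortest path from v back to v.
The shortest such closed walk is f → b → e → c → l → f, length 5.

5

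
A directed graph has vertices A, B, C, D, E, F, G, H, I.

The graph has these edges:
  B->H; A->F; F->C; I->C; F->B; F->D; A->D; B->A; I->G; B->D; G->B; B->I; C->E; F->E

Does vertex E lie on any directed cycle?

No

E lies on a cycle iff there is a path from E back to itself.
Exploring from E, it never reaches itself; equivalently, its strongly connected component is a singleton.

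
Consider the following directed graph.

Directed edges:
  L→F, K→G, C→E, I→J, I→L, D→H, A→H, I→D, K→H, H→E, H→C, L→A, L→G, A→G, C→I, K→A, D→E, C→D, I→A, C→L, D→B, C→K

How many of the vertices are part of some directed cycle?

7

A vertex is on a directed cycle iff it belongs to a strongly connected component of size ≥ 2 (or has a self-loop).
The vertices on cycles are {A, C, D, H, I, K, L} — 7 in total.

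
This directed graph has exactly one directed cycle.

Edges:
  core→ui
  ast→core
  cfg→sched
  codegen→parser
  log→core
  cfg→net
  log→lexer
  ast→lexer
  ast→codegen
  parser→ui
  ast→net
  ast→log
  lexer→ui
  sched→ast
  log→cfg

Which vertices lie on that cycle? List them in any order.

ast, cfg, log, sched

DFS with gray/black marking from ast:
ast gray
  codegen gray
    parser gray
      ui gray
      ui black
    parser black
  codegen black
  lexer gray
    lexer→ui: ui black — skip
  lexer black
  net gray
  net black
  core gray
    core→ui: ui black — skip
  core black
  log gray
    log→core: core black — skip
    log→lexer: lexer black — skip
    cfg gray
      sched gray
        sched→ast: ast is gray → back edge
Back edge closes the cycle ast → log → cfg → sched → ast; its vertices are {ast, cfg, log, sched}.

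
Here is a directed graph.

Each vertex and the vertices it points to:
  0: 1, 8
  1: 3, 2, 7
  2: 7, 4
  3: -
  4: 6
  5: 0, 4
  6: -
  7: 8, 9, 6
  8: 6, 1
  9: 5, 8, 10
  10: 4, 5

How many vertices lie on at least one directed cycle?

8

A vertex is on a directed cycle iff it belongs to a strongly connected component of size ≥ 2 (or has a self-loop).
The vertices on cycles are {0, 1, 2, 5, 7, 8, 9, 10} — 8 in total.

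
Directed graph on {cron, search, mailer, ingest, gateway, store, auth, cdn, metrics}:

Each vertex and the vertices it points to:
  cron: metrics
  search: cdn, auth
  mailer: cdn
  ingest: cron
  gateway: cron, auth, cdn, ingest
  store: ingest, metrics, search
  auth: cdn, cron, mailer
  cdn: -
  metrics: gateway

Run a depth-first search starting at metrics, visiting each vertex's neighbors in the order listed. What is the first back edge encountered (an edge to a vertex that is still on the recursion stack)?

cron->metrics

DFS from metrics (visiting each vertex's neighbors in the order listed); mark gray on enter, black on exit:
metrics gray
  gateway gray
    cron gray
      cron→metrics: metrics is gray → back edge
First back edge: cron → metrics.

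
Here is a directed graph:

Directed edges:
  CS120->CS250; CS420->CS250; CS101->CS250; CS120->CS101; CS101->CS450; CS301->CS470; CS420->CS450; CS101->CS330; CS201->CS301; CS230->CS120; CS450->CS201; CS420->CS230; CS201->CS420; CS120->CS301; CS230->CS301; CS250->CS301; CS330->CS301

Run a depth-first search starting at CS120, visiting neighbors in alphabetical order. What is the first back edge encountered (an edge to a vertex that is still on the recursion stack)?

CS230->CS120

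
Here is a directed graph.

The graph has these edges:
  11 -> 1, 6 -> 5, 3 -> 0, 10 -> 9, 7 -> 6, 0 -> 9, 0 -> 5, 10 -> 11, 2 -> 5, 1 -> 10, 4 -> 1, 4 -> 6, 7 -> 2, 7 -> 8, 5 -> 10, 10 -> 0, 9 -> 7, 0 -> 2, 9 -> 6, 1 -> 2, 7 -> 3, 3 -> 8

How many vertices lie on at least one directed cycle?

10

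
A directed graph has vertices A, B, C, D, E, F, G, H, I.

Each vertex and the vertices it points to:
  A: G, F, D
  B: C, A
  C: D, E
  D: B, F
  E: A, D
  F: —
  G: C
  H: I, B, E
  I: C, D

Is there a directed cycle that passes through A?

A is on a cycle iff A can reach itself via ≥1 edge.
A → D → B → A — yes.

Yes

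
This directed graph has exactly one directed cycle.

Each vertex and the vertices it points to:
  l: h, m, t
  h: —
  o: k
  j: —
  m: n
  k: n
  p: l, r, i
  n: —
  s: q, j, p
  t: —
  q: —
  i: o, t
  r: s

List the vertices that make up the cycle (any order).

p, r, s

DFS with gray/black marking from s:
s gray
  q gray
  q black
  j gray
  j black
  p gray
    l gray
      h gray
      h black
      m gray
        n gray
        n black
      m black
      t gray
      t black
    l black
    r gray
      r→s: s is gray → back edge
Back edge closes the cycle s → p → r → s; its vertices are {p, r, s}.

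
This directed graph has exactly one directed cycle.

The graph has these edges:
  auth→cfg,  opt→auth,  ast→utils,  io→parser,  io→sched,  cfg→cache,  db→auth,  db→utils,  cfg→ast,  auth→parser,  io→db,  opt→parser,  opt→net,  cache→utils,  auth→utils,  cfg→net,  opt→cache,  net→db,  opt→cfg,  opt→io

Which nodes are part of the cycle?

DFS with gray/black marking from auth:
auth gray
  utils gray
  utils black
  cfg gray
    cache gray
      cache→utils: utils black — skip
    cache black
    ast gray
      ast→utils: utils black — skip
    ast black
    net gray
      db gray
        db→utils: utils black — skip
        db→auth: auth is gray → back edge
Back edge closes the cycle auth → cfg → net → db → auth; its vertices are {db, cfg, net, auth}.

db, cfg, net, auth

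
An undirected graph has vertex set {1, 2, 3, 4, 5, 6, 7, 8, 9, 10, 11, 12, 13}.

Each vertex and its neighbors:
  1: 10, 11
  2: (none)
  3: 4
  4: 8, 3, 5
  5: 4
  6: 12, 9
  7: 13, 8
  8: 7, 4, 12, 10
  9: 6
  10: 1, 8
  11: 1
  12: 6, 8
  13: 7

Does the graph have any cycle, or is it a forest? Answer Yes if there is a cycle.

No

DFS, tracking each vertex's parent; an edge to a visited non-parent vertex closes a cycle.
Start from 11:
visit 11 (parent –)
  visit 1 (parent 11)
    visit 10 (parent 1)
      10–1: parent, skip
      visit 8 (parent 10)
        visit 7 (parent 8)
          visit 13 (parent 7)
            13–7: parent, skip
          7–8: parent, skip
        visit 4 (parent 8)
          4–8: parent, skip
          visit 3 (parent 4)
            3–4: parent, skip
          visit 5 (parent 4)
            5–4: parent, skip
        visit 12 (parent 8)
          visit 6 (parent 12)
            6–12: parent, skip
            visit 9 (parent 6)
              9–6: parent, skip
          12–8: parent, skip
        8–10: parent, skip
    1–11: parent, skip
visit 2 (parent –)
No non-parent visited neighbor found — the graph is a forest.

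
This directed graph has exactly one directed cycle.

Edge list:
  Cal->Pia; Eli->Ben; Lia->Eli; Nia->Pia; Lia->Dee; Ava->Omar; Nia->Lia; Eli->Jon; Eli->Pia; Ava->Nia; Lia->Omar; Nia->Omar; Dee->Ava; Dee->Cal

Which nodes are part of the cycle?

DFS with gray/black marking from Lia:
Lia gray
  Omar gray
  Omar black
  Eli gray
    Ben gray
    Ben black
    Pia gray
    Pia black
    Jon gray
    Jon black
  Eli black
  Dee gray
    Ava gray
      Nia gray
        Nia→Pia: Pia black — skip
        Nia→Lia: Lia is gray → back edge
Back edge closes the cycle Lia → Dee → Ava → Nia → Lia; its vertices are {Ava, Dee, Lia, Nia}.

Ava, Dee, Lia, Nia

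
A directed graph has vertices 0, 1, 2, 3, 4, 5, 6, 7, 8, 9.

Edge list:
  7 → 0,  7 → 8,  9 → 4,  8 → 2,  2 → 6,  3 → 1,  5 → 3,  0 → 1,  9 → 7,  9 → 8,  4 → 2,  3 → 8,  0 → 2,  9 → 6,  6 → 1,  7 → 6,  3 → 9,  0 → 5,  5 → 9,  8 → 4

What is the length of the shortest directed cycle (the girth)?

4

For each vertex v, BFS finds the shortest path from v back to v.
The shortest such closed walk is 5 → 9 → 7 → 0 → 5, length 4.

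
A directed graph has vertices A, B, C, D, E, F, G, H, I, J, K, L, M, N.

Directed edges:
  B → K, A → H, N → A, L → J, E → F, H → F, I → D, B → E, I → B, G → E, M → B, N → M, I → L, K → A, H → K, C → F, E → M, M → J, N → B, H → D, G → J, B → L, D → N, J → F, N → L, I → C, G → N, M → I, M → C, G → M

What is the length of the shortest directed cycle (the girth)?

For each vertex v, BFS finds the shortest path from v back to v.
The shortest such closed walk is M → B → E → M, length 3.

3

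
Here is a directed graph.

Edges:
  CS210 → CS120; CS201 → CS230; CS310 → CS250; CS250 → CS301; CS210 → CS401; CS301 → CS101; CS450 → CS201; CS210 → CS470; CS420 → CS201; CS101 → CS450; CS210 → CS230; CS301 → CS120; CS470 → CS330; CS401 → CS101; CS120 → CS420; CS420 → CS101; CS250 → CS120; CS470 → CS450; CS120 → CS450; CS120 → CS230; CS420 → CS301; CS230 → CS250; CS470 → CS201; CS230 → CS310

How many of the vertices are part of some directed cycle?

9

A vertex is on a directed cycle iff it belongs to a strongly connected component of size ≥ 2 (or has a self-loop).
The vertices on cycles are {CS101, CS120, CS201, CS230, CS250, CS301, CS310, CS420, CS450} — 9 in total.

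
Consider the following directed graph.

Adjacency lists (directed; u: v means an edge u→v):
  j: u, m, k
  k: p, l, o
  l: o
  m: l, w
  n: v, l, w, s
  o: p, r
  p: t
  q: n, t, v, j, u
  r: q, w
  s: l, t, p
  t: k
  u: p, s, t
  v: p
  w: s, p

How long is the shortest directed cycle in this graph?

3

For each vertex v, BFS finds the shortest path from v back to v.
The shortest such closed walk is t → k → p → t, length 3.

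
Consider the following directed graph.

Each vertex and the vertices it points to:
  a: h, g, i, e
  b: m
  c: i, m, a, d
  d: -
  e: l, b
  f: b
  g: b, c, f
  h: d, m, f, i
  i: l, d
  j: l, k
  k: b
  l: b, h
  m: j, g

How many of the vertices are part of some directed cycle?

12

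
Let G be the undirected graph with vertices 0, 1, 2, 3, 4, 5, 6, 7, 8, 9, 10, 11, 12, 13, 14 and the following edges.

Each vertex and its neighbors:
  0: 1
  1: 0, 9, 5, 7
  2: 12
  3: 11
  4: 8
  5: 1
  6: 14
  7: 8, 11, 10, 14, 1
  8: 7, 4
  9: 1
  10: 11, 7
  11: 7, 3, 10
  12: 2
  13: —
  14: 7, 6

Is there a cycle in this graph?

Yes

DFS, tracking each vertex's parent; an edge to a visited non-parent vertex closes a cycle.
Start from 14:
visit 14 (parent –)
  visit 7 (parent 14)
    visit 8 (parent 7)
      8–7: parent, skip
      visit 4 (parent 8)
        4–8: parent, skip
    visit 11 (parent 7)
      11–7: parent, skip
      visit 3 (parent 11)
        3–11: parent, skip
      visit 10 (parent 11)
        10–11: parent, skip
        10–7: 7 visited and ≠ parent → cycle
Cycle: 7 – 11 – 10 – 7.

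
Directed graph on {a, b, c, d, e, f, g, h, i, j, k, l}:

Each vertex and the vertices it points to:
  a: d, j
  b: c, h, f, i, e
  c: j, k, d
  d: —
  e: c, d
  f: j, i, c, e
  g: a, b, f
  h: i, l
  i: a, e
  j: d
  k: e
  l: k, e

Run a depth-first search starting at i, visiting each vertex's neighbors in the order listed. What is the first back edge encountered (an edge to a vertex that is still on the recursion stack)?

k→e

DFS from i (visiting each vertex's neighbors in the order listed); mark gray on enter, black on exit:
i gray
  a gray
    d gray
    d black
    j gray
      j→d: d black — skip
    j black
  a black
  e gray
    c gray
      c→j: j black — skip
      k gray
        k→e: e is gray → back edge
First back edge: k → e.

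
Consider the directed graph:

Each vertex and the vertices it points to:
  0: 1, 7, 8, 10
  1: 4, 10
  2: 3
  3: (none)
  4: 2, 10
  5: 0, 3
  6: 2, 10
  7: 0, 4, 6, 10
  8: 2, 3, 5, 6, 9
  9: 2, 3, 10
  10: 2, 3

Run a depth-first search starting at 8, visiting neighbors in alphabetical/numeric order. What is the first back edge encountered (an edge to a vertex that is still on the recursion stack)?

DFS from 8 (visiting neighbors in alphabetical/numeric order); mark gray on enter, black on exit:
8 gray
  2 gray
    3 gray
    3 black
  2 black
  8→3: 3 black — skip
  5 gray
    0 gray
      1 gray
        4 gray
          4→2: 2 black — skip
          10 gray
            10→2: 2 black — skip
            10→3: 3 black — skip
          10 black
        4 black
        1→10: 10 black — skip
      1 black
      7 gray
        7→0: 0 is gray → back edge
First back edge: 7 → 0.

7->0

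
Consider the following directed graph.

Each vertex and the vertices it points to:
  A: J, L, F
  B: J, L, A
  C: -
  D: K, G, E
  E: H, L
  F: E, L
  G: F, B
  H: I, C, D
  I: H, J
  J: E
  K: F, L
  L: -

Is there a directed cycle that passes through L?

L lies on a cycle iff there is a path from L back to itself.
Exploring from L, it never reaches itself; equivalently, its strongly connected component is a singleton.

No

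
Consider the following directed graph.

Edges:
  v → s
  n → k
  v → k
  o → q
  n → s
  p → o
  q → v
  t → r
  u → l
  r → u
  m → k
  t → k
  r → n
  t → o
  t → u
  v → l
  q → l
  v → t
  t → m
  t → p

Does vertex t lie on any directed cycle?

Yes

t is on a cycle iff t can reach itself via ≥1 edge.
t → o → q → v → t — yes.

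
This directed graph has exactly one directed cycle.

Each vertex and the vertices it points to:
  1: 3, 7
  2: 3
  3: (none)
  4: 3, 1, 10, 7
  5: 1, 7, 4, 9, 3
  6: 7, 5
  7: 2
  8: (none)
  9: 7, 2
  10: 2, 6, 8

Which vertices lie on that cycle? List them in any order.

DFS with gray/black marking from 6:
6 gray
  7 gray
    2 gray
      3 gray
      3 black
    2 black
  7 black
  5 gray
    1 gray
      1→3: 3 black — skip
      1→7: 7 black — skip
    1 black
    5→7: 7 black — skip
    4 gray
      4→3: 3 black — skip
      4→1: 1 black — skip
      10 gray
        10→2: 2 black — skip
        10→6: 6 is gray → back edge
Back edge closes the cycle 6 → 5 → 4 → 10 → 6; its vertices are {4, 5, 6, 10}.

4, 5, 6, 10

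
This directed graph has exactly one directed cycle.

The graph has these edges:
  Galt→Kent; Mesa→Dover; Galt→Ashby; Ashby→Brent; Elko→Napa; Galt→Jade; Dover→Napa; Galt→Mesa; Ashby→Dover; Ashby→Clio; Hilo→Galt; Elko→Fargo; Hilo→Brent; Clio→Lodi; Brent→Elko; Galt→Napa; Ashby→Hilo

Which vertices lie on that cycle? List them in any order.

Galt, Hilo, Ashby

DFS with gray/black marking from Galt:
Galt gray
  Mesa gray
    Dover gray
      Napa gray
      Napa black
    Dover black
  Mesa black
  Ashby gray
    Clio gray
      Lodi gray
      Lodi black
    Clio black
    Hilo gray
      Brent gray
        Elko gray
          Elko→Napa: Napa black — skip
          Fargo gray
          Fargo black
        Elko black
      Brent black
      Hilo→Galt: Galt is gray → back edge
Back edge closes the cycle Galt → Ashby → Hilo → Galt; its vertices are {Galt, Hilo, Ashby}.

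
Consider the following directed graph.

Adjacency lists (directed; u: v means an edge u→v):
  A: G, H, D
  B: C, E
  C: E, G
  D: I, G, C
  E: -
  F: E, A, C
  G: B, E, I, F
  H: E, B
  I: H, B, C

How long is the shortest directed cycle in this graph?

3

For each vertex v, BFS finds the shortest path from v back to v.
The shortest such closed walk is A → G → F → A, length 3.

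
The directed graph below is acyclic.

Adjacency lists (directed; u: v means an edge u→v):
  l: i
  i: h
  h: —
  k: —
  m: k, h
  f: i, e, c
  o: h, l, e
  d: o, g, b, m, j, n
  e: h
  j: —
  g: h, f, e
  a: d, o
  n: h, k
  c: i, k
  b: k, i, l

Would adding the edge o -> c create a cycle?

Adding o→c creates a cycle iff c can already reach o.
Explore from c: no path reaches o. The graph stays acyclic.

No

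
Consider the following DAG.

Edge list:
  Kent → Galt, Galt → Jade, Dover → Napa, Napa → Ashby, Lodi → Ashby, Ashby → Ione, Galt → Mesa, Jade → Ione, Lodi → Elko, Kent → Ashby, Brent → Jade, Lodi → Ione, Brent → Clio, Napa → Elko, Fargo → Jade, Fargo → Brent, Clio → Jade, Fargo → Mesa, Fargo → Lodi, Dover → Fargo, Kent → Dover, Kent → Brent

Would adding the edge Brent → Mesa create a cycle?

No

Adding Brent→Mesa creates a cycle iff Mesa can already reach Brent.
Explore from Mesa: no path reaches Brent. The graph stays acyclic.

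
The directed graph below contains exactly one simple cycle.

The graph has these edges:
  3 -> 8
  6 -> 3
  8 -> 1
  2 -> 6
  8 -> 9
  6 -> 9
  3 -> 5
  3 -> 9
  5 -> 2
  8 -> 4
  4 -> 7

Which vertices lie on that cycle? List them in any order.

2, 3, 5, 6

DFS with gray/black marking from 3:
3 gray
  9 gray
  9 black
  5 gray
    2 gray
      6 gray
        6→9: 9 black — skip
        6→3: 3 is gray → back edge
Back edge closes the cycle 3 → 5 → 2 → 6 → 3; its vertices are {2, 3, 5, 6}.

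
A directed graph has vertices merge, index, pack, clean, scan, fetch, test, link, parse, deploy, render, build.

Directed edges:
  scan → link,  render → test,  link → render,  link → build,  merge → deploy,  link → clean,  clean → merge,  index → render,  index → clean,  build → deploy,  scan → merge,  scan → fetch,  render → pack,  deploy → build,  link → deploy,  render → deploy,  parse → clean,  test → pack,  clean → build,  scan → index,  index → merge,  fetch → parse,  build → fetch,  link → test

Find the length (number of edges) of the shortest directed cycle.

2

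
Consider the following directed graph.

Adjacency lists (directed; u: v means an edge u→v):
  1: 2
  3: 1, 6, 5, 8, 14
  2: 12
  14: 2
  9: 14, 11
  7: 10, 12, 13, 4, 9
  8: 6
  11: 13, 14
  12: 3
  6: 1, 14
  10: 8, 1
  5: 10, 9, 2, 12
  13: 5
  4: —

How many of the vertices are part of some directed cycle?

12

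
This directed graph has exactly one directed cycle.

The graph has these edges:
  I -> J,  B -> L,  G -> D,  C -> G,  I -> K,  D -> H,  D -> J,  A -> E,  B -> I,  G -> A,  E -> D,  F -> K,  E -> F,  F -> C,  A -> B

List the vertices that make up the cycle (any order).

DFS with gray/black marking from C:
C gray
  G gray
    D gray
      J gray
      J black
      H gray
      H black
    D black
    A gray
      B gray
        I gray
          K gray
          K black
          I→J: J black — skip
        I black
        L gray
        L black
      B black
      E gray
        F gray
          F→K: K black — skip
          F→C: C is gray → back edge
Back edge closes the cycle C → G → A → E → F → C; its vertices are {A, C, E, F, G}.

A, C, E, F, G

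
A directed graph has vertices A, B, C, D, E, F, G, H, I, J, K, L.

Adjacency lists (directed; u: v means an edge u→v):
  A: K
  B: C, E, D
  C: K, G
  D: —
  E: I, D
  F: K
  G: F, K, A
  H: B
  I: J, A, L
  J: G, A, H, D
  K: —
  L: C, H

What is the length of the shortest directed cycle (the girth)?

5

For each vertex v, BFS finds the shortest path from v back to v.
The shortest such closed walk is I → J → H → B → E → I, length 5.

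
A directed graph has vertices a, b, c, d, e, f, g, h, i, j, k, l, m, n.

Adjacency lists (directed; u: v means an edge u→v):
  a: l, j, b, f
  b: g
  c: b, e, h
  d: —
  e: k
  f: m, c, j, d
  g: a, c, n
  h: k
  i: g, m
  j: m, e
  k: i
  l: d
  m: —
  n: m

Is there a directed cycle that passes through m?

No

m lies on a cycle iff there is a path from m back to itself.
Exploring from m, it never reaches itself; equivalently, its strongly connected component is a singleton.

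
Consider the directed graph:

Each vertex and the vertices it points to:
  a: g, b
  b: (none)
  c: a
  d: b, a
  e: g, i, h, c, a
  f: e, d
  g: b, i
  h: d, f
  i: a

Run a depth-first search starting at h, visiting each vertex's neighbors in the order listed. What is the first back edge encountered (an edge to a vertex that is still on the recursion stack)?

i→a

DFS from h (visiting each vertex's neighbors in the order listed); mark gray on enter, black on exit:
h gray
  d gray
    b gray
    b black
    a gray
      g gray
        g→b: b black — skip
        i gray
          i→a: a is gray → back edge
First back edge: i → a.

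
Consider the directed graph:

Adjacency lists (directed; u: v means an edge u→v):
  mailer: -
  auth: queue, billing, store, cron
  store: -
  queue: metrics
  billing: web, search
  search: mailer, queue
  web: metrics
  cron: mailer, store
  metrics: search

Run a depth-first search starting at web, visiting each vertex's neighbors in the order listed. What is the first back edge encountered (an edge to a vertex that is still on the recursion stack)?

queue->metrics

DFS from web (visiting each vertex's neighbors in the order listed); mark gray on enter, black on exit:
web gray
  metrics gray
    search gray
      mailer gray
      mailer black
      queue gray
        queue→metrics: metrics is gray → back edge
First back edge: queue → metrics.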